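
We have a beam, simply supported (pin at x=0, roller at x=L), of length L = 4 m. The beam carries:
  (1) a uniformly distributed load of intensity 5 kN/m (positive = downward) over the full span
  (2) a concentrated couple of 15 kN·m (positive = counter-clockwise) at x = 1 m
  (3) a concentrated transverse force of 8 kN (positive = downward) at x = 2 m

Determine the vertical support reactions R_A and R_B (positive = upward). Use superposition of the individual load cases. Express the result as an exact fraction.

Load 1 — uniform load w=5 kN/m over full span:
  R_A = wL/2 = 5·4/2 = 10 kN
  R_B = wL/2 = 5·4/2 = 10 kN
Load 2 — applied couple M₀=15 kN·m at a=1 m (b=L-a=3):
  R_A = M₀/L = 15/4 kN
  R_B = -M₀/L = -15/4 kN
Load 3 — point force P=8 kN at a=2 m (b=L-a=2):
  R_A = Pb/L = 8·2/4 = 4 kN
  R_B = Pa/L = 8·2/4 = 4 kN
Superposition: R_A = 71/4 kN, R_B = 41/4 kN

R_A = 71/4 kN, R_B = 41/4 kN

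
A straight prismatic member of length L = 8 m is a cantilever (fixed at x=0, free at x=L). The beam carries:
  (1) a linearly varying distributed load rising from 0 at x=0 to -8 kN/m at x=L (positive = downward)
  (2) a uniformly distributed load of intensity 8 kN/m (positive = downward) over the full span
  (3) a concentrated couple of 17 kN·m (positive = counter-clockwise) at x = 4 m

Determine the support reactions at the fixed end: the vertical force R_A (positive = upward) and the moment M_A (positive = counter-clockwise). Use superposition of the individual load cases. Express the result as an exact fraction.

Load 1 — triangular load w₀=-8 kN/m (0→w₀ over full span):
  R_A = w₀L/2 = (-8)·8/2 = -32 kN
  M_A = w₀L²/3 = (-8)·8²/3 = -512/3 kN·m
Load 2 — uniform load w=8 kN/m over full span:
  R_A = wL = 8·8 = 64 kN
  M_A = wL²/2 = 8·8²/2 = 256 kN·m
Load 3 — applied couple M₀=17 kN·m at a=4 m (b=L-a=4):
  R_A = 0 kN
  M_A = -M₀ = -17 kN·m
Superposition: R_A = 32 kN, M_A = 205/3 kN·m

R_A = 32 kN, M_A = 205/3 kN·m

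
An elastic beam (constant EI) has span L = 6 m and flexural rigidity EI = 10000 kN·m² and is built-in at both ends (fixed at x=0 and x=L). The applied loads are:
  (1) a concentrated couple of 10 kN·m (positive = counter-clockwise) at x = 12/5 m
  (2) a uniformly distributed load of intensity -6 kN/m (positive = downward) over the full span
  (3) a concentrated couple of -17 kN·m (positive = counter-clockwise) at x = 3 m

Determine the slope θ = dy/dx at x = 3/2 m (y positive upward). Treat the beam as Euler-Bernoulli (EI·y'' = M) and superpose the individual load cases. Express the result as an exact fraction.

Load 1 — applied couple M₀=10 kN·m at a=12/5 m (b=L-a=18/5):
  θ_1 = (R_Ax²/2 - M_Ax)/EI  [x≤a] with R_A=12/5, M_A=6/5 = ((12/5)·(3/2)²/2 - (6/5)·(3/2))/10000 = 9/100000 rad
Load 2 — uniform load w=-6 kN/m over full span:
  θ_2 = -wx(L-x)(L-2x)/(12EI) = -(-6)·(3/2)·(6-(3/2))·(6-2·(3/2))/(12·10000) = 81/80000 rad
Load 3 — applied couple M₀=-17 kN·m at a=3 m (b=L-a=3):
  θ_3 = (R_Ax²/2 - M_Ax)/EI  [x≤a] with R_A=-17/4, M_A=-17/4 = ((-17/4)·(3/2)²/2 - (-17/4)·(3/2))/10000 = 51/320000 rad
Superposition: θ = Σ θ_i = 2019/1600000 rad ≈ 0.001262 rad

θ(3/2) = 2019/1600000 rad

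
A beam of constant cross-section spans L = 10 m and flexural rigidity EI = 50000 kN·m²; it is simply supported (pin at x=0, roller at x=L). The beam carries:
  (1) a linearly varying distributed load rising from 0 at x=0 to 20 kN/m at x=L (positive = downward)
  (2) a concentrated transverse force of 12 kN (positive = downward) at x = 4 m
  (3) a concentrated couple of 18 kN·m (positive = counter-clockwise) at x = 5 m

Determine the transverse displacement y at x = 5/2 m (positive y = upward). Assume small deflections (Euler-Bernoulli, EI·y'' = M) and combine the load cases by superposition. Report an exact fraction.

y(5/2) = -412553/19200000 m

Load 1 — triangular load w₀=20 kN/m (0→w₀ over full span):
  y_1 = -w₀x(7L⁴-10L²x²+3x⁴)/(360LEI) = -20·(5/2)·(7·10⁴-10·10²·(5/2)²+3·(5/2)⁴)/(360·10·50000) = -109/6144 m
Load 2 — point force P=12 kN at a=4 m (b=L-a=6):
  y_2 = -Pbx(L²-b²-x²)/(6LEI)  [x≤a] = -12·6·(5/2)·(10²-6²-(5/2)²)/(6·10·50000) = -693/200000 m
Load 3 — applied couple M₀=18 kN·m at a=5 m (b=L-a=5):
  y_3 = (M₀x³/(6L)+C₁x)/EI  [x≤a] with C₁=M₀(3b²-L²)/(6L)=-15/2 = (18·(5/2)³/(6·10)+(-15/2)·(5/2))/50000 = -9/32000 m
Superposition: y = Σ y_i = -412553/19200000 m ≈ -0.021487 m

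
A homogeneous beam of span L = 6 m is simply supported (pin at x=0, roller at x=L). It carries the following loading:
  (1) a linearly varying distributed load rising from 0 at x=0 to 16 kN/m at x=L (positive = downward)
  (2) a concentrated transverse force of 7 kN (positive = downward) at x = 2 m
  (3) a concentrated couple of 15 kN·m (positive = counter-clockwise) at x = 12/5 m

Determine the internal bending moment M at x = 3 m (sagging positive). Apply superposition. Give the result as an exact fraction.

Load 1 — triangular load w₀=16 kN/m (0→w₀ over full span):
  M_1 = w₀Lx/6 - w₀x³/(6L) = 16·6·3/6 - 16·3³/(6·6) = 36 kN·m
Load 2 — point force P=7 kN at a=2 m (b=L-a=4):
  M_2 = Pa(L-x)/L  [x>a] = 7·2·(6-3)/6 = 7 kN·m
Load 3 — applied couple M₀=15 kN·m at a=12/5 m (b=L-a=18/5):
  M_3 = M₀x/L - M₀  [x>a] = 15·3/6 - 15 = -15/2 kN·m
Superposition: M = Σ M_i = 71/2 kN·m ≈ 35.500000 kN·m

M(3) = 71/2 kN·m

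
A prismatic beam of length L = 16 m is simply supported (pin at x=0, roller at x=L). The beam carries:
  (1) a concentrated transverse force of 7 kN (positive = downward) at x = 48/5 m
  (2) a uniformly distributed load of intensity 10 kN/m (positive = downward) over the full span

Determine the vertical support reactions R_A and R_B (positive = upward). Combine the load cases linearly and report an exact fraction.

Load 1 — point force P=7 kN at a=48/5 m (b=L-a=32/5):
  R_A = Pb/L = 7·(32/5)/16 = 14/5 kN
  R_B = Pa/L = 7·(48/5)/16 = 21/5 kN
Load 2 — uniform load w=10 kN/m over full span:
  R_A = wL/2 = 10·16/2 = 80 kN
  R_B = wL/2 = 10·16/2 = 80 kN
Superposition: R_A = 414/5 kN, R_B = 421/5 kN

R_A = 414/5 kN, R_B = 421/5 kN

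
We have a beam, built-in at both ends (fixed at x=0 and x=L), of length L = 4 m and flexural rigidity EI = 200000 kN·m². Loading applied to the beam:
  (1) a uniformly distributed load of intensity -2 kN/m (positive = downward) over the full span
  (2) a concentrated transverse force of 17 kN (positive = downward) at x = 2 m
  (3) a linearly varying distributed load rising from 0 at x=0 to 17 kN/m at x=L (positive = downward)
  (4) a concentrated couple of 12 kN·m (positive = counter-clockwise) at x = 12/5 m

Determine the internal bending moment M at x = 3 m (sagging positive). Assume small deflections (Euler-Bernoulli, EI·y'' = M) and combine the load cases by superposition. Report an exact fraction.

M(3) = -161/200 kN·m

Load 1 — uniform load w=-2 kN/m over full span:
  M_1 = wLx/2 - wL²/12 - wx²/2 = (-2)·4·3/2 - (-2)·4²/12 - (-2)·3²/2 = -1/3 kN·m
Load 2 — point force P=17 kN at a=2 m (b=L-a=2):
  M_2 = Pa²(a+3b)(L-x)/L³ - Pa²b/L²  [x>a] = 17·2²·(2+3·2)·(4-3)/4³ - 17·2²·2/4² = 0 kN·m
Load 3 — triangular load w₀=17 kN/m (0→w₀ over full span):
  M_3 = 3w₀Lx/20 - w₀L²/30 - w₀x³/(6L) = 3·17·4·3/20 - 17·4²/30 - 17·3³/(6·4) = 289/120 kN·m
Load 4 — applied couple M₀=12 kN·m at a=12/5 m (b=L-a=8/5):
  M_4 = R_Ax - M_A - M₀  [x>a] with R_A=108/25, M_A=96/25 = (108/25)·3 - (96/25) - 12 = -72/25 kN·m
Superposition: M = Σ M_i = -161/200 kN·m ≈ -0.805000 kN·m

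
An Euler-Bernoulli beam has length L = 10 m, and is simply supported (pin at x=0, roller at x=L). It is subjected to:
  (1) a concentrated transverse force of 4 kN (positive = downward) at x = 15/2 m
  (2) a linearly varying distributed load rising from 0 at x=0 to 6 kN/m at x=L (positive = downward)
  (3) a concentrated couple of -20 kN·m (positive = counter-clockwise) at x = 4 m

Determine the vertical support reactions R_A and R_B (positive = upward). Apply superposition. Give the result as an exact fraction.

R_A = 9 kN, R_B = 25 kN

Load 1 — point force P=4 kN at a=15/2 m (b=L-a=5/2):
  R_A = Pb/L = 4·(5/2)/10 = 1 kN
  R_B = Pa/L = 4·(15/2)/10 = 3 kN
Load 2 — triangular load w₀=6 kN/m (0→w₀ over full span):
  R_A = w₀L/6 = 6·10/6 = 10 kN
  R_B = w₀L/3 = 6·10/3 = 20 kN
Load 3 — applied couple M₀=-20 kN·m at a=4 m (b=L-a=6):
  R_A = M₀/L = (-20)/10 = -2 kN
  R_B = -M₀/L = -(-20)/10 = 2 kN
Superposition: R_A = 9 kN, R_B = 25 kN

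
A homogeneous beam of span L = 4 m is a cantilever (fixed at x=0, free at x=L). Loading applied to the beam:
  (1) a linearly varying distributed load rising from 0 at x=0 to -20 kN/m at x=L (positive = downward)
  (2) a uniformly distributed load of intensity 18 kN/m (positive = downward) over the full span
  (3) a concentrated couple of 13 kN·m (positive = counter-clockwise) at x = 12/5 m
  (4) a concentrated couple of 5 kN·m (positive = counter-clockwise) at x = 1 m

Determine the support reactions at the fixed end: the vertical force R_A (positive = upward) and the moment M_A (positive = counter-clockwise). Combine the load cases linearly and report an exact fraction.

R_A = 32 kN, M_A = 58/3 kN·m

Load 1 — triangular load w₀=-20 kN/m (0→w₀ over full span):
  R_A = w₀L/2 = (-20)·4/2 = -40 kN
  M_A = w₀L²/3 = (-20)·4²/3 = -320/3 kN·m
Load 2 — uniform load w=18 kN/m over full span:
  R_A = wL = 18·4 = 72 kN
  M_A = wL²/2 = 18·4²/2 = 144 kN·m
Load 3 — applied couple M₀=13 kN·m at a=12/5 m (b=L-a=8/5):
  R_A = 0 kN
  M_A = -M₀ = -13 kN·m
Load 4 — applied couple M₀=5 kN·m at a=1 m (b=L-a=3):
  R_A = 0 kN
  M_A = -M₀ = -5 kN·m
Superposition: R_A = 32 kN, M_A = 58/3 kN·m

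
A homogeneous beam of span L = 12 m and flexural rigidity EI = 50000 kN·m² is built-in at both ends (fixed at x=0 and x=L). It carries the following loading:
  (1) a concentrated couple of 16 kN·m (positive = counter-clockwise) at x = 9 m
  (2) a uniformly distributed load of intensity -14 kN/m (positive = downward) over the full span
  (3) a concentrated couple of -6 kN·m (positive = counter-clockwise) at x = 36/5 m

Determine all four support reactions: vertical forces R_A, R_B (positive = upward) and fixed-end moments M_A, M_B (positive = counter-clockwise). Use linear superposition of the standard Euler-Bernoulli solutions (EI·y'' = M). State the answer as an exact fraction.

R_A = -4161/50 kN, M_A = -4123/25 kN·m, R_B = -4239/50 kN, M_B = 4107/25 kN·m

Load 1 — applied couple M₀=16 kN·m at a=9 m (b=L-a=3):
  R_A = 6M₀ab/L³ = 6·16·9·3/12³ = 3/2 kN
  M_A = M₀b(2a-b)/L² = 16·3·(2·9-3)/12² = 5 kN·m
  R_B = -6M₀ab/L³ = -6·16·9·3/12³ = -3/2 kN
  M_B = M₀a(2b-a)/L² = 16·9·(2·3-9)/12² = -3 kN·m
Load 2 — uniform load w=-14 kN/m over full span:
  R_A = wL/2 = (-14)·12/2 = -84 kN
  M_A = wL²/12 = (-14)·12²/12 = -168 kN·m
  R_B = wL/2 = (-14)·12/2 = -84 kN
  M_B = -wL²/12 = -(-14)·12²/12 = 168 kN·m
Load 3 — applied couple M₀=-6 kN·m at a=36/5 m (b=L-a=24/5):
  R_A = 6M₀ab/L³ = 6·(-6)·(36/5)·(24/5)/12³ = -18/25 kN
  M_A = M₀b(2a-b)/L² = (-6)·(24/5)·(2·(36/5)-(24/5))/12² = -48/25 kN·m
  R_B = -6M₀ab/L³ = -6·(-6)·(36/5)·(24/5)/12³ = 18/25 kN
  M_B = M₀a(2b-a)/L² = (-6)·(36/5)·(2·(24/5)-(36/5))/12² = -18/25 kN·m
Superposition: R_A = -4161/50 kN, M_A = -4123/25 kN·m, R_B = -4239/50 kN, M_B = 4107/25 kN·m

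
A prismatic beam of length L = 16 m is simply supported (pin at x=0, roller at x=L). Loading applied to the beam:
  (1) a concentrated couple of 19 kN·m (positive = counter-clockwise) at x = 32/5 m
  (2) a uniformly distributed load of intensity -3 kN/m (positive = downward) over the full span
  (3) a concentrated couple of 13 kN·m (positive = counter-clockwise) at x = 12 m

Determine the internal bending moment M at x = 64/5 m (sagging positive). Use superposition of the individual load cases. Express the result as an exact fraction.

M(64/5) = -1696/25 kN·m

Load 1 — applied couple M₀=19 kN·m at a=32/5 m (b=L-a=48/5):
  M_1 = M₀x/L - M₀  [x>a] = 19·(64/5)/16 - 19 = -19/5 kN·m
Load 2 — uniform load w=-3 kN/m over full span:
  M_2 = wx(L-x)/2 = (-3)·(64/5)·(16-(64/5))/2 = -1536/25 kN·m
Load 3 — applied couple M₀=13 kN·m at a=12 m (b=L-a=4):
  M_3 = M₀x/L - M₀  [x>a] = 13·(64/5)/16 - 13 = -13/5 kN·m
Superposition: M = Σ M_i = -1696/25 kN·m ≈ -67.840000 kN·m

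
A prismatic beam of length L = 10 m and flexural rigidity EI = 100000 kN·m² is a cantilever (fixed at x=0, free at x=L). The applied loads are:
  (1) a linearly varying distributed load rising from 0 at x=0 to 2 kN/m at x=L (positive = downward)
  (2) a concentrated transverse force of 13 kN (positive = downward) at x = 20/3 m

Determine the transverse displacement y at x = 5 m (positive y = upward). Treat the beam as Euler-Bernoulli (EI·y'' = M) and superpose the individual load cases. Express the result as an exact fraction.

Load 1 — triangular load w₀=2 kN/m (0→w₀ over full span):
  y_1 = (w₀Lx³/12-w₀L²x²/6-w₀x⁵/(120L))/EI = (2·10·5³/12-2·10²·5²/6-2·5⁵/(120·10))/100000 = -121/19200 m
Load 2 — point force P=13 kN at a=20/3 m (b=L-a=10/3):
  y_2 = -Px²(3a-x)/(6EI)  [x≤a] = -13·5²·(3·(20/3)-5)/(6·100000) = -13/1600 m
Superposition: y = Σ y_i = -277/19200 m ≈ -0.014427 m

y(5) = -277/19200 m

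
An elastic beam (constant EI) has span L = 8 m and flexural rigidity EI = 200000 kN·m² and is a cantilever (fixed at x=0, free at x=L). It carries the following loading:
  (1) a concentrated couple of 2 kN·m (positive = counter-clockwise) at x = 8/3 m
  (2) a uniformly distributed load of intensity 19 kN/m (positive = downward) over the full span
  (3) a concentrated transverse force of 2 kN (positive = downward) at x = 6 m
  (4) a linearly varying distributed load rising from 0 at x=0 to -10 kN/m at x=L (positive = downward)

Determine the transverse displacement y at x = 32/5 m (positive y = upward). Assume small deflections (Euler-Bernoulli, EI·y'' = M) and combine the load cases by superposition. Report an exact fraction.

Load 1 — applied couple M₀=2 kN·m at a=8/3 m (b=L-a=16/3):
  y_1 = M₀a(2x-a)/(2EI)  [x>a] = 2·(8/3)·(2·(32/5)-(8/3))/(2·200000) = 19/140625 m
Load 2 — uniform load w=19 kN/m over full span:
  y_2 = -wx²(x²-4Lx+6L²)/(24EI) = -19·(32/5)²·((32/5)²-4·8·(32/5)+6·8²)/(24·200000) = -209152/5859375 m
Load 3 — point force P=2 kN at a=6 m (b=L-a=2):
  y_3 = -Pa²(3x-a)/(6EI)  [x>a] = -2·6²·(3·(32/5)-6)/(6·200000) = -99/125000 m
Load 4 — triangular load w₀=-10 kN/m (0→w₀ over full span):
  y_4 = (w₀Lx³/12-w₀L²x²/6-w₀x⁵/(120L))/EI = ((-10)·8·(32/5)³/12-(-10)·8²·(32/5)²/6-(-10)·(32/5)⁵/(120·8))/200000 = 400384/29296875 m
Superposition: y = Σ y_i = -15950899/703125000 m ≈ -0.022686 m

y(32/5) = -15950899/703125000 m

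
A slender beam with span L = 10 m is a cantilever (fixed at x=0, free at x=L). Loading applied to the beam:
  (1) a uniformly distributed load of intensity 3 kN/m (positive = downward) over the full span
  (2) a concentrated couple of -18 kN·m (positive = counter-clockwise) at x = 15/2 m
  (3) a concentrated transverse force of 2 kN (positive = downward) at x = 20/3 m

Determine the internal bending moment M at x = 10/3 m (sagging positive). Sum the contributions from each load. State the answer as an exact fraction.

Load 1 — uniform load w=3 kN/m over full span:
  M_1 = -w(L-x)²/2 = -3·(10-(10/3))²/2 = -200/3 kN·m
Load 2 — applied couple M₀=-18 kN·m at a=15/2 m (b=L-a=5/2):
  M_2 = M₀  [x≤a] = (-18) = -18 kN·m
Load 3 — point force P=2 kN at a=20/3 m (b=L-a=10/3):
  M_3 = -P(a-x)  [x≤a] = -2·((20/3)-(10/3)) = -20/3 kN·m
Superposition: M = Σ M_i = -274/3 kN·m ≈ -91.333333 kN·m

M(10/3) = -274/3 kN·m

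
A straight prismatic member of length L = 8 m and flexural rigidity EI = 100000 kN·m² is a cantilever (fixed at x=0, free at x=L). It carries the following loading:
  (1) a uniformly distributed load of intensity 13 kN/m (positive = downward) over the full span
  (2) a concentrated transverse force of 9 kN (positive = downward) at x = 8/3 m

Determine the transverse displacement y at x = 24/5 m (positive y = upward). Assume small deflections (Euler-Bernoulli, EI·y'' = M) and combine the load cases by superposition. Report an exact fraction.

Load 1 — uniform load w=13 kN/m over full span:
  y_1 = -wx²(x²-4Lx+6L²)/(24EI) = -13·(24/5)²·((24/5)²-4·8·(24/5)+6·8²)/(24·100000) = -61776/1953125 m
Load 2 — point force P=9 kN at a=8/3 m (b=L-a=16/3):
  y_2 = -Pa²(3x-a)/(6EI)  [x>a] = -9·(8/3)²·(3·(24/5)-(8/3))/(6·100000) = -176/140625 m
Superposition: y = Σ y_i = -577984/17578125 m ≈ -0.032881 m

y(24/5) = -577984/17578125 m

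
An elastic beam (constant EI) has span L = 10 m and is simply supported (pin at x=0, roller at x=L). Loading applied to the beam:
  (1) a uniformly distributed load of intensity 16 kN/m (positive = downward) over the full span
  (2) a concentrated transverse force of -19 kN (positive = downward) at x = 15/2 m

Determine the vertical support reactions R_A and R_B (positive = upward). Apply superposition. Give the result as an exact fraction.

Load 1 — uniform load w=16 kN/m over full span:
  R_A = wL/2 = 16·10/2 = 80 kN
  R_B = wL/2 = 16·10/2 = 80 kN
Load 2 — point force P=-19 kN at a=15/2 m (b=L-a=5/2):
  R_A = Pb/L = (-19)·(5/2)/10 = -19/4 kN
  R_B = Pa/L = (-19)·(15/2)/10 = -57/4 kN
Superposition: R_A = 301/4 kN, R_B = 263/4 kN

R_A = 301/4 kN, R_B = 263/4 kN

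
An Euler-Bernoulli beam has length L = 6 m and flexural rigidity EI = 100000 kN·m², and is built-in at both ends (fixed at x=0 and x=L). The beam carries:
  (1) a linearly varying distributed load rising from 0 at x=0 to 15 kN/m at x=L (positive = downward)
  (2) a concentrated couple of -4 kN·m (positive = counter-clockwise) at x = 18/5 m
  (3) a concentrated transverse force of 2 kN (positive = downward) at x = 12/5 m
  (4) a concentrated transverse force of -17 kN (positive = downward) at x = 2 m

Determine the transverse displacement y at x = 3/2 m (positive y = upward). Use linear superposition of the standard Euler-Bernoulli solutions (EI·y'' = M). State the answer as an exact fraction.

y(3/2) = -123371/3840000000 m

Load 1 — triangular load w₀=15 kN/m (0→w₀ over full span):
  y_1 = -w₀x²(L-x)²(x+2L)/(120LEI) = -15·(3/2)²·(6-(3/2))²·((3/2)+2·6)/(120·6·100000) = -6561/51200000 m
Load 2 — applied couple M₀=-4 kN·m at a=18/5 m (b=L-a=12/5):
  y_2 = (R_Ax³/6 - M_Ax²/2)/EI  [x≤a] with R_A=-24/25, M_A=-32/25 = ((-24/25)·(3/2)³/6 - (-32/25)·(3/2)²/2)/100000 = 9/1000000 m
Load 3 — point force P=2 kN at a=12/5 m (b=L-a=18/5):
  y_3 = -Pb²x²(3aL-(3a+b)x)/(6L³EI)  [x≤a] = -2·(18/5)²·(3/2)²·(3·(12/5)·6-(3·(12/5)+(18/5))·(3/2))/(6·6³·100000) = -243/20000000 m
Load 4 — point force P=-17 kN at a=2 m (b=L-a=4):
  y_4 = -Pb²x²(3aL-(3a+b)x)/(6L³EI)  [x≤a] = -(-17)·4²·(3/2)²·(3·2·6-(3·2+4)·(3/2))/(6·6³·100000) = 119/1200000 m
Superposition: y = Σ y_i = -123371/3840000000 m ≈ -0.000032 m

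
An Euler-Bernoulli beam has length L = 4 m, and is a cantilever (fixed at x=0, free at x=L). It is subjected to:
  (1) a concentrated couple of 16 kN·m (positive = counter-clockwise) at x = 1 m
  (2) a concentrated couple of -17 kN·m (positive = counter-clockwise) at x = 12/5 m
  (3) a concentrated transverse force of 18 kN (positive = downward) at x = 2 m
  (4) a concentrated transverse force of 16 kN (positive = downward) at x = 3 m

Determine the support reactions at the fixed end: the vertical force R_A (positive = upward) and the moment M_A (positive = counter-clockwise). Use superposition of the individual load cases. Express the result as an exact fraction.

Load 1 — applied couple M₀=16 kN·m at a=1 m (b=L-a=3):
  R_A = 0 kN
  M_A = -M₀ = -16 kN·m
Load 2 — applied couple M₀=-17 kN·m at a=12/5 m (b=L-a=8/5):
  R_A = 0 kN
  M_A = -M₀ = -(-17) = 17 kN·m
Load 3 — point force P=18 kN at a=2 m (b=L-a=2):
  R_A = P = 18 kN
  M_A = Pa = 18·2 = 36 kN·m
Load 4 — point force P=16 kN at a=3 m (b=L-a=1):
  R_A = P = 16 kN
  M_A = Pa = 16·3 = 48 kN·m
Superposition: R_A = 34 kN, M_A = 85 kN·m

R_A = 34 kN, M_A = 85 kN·m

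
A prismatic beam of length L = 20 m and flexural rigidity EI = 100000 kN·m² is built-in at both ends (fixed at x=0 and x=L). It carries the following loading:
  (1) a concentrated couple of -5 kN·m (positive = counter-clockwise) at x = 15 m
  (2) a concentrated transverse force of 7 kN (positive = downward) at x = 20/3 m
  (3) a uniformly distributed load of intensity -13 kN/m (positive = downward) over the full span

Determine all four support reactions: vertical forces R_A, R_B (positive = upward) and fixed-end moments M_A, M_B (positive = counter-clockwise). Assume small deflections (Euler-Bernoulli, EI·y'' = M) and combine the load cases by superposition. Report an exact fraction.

Load 1 — applied couple M₀=-5 kN·m at a=15 m (b=L-a=5):
  R_A = 6M₀ab/L³ = 6·(-5)·15·5/20³ = -9/32 kN
  M_A = M₀b(2a-b)/L² = (-5)·5·(2·15-5)/20² = -25/16 kN·m
  R_B = -6M₀ab/L³ = -6·(-5)·15·5/20³ = 9/32 kN
  M_B = M₀a(2b-a)/L² = (-5)·15·(2·5-15)/20² = 15/16 kN·m
Load 2 — point force P=7 kN at a=20/3 m (b=L-a=40/3):
  R_A = Pb²(3a+b)/L³ = 7·(40/3)²·(3·(20/3)+(40/3))/20³ = 140/27 kN
  M_A = Pab²/L² = 7·(20/3)·(40/3)²/20² = 560/27 kN·m
  R_B = Pa²(a+3b)/L³ = 7·(20/3)²·((20/3)+3·(40/3))/20³ = 49/27 kN
  M_B = -Pa²b/L² = -7·(20/3)²·(40/3)/20² = -280/27 kN·m
Load 3 — uniform load w=-13 kN/m over full span:
  R_A = wL/2 = (-13)·20/2 = -130 kN
  M_A = wL²/12 = (-13)·20²/12 = -1300/3 kN·m
  R_B = wL/2 = (-13)·20/2 = -130 kN
  M_B = -wL²/12 = -(-13)·20²/12 = 1300/3 kN·m
Superposition: R_A = -108083/864 kN, M_A = -178915/432 kN·m, R_B = -110509/864 kN, M_B = 183125/432 kN·m

R_A = -108083/864 kN, M_A = -178915/432 kN·m, R_B = -110509/864 kN, M_B = 183125/432 kN·m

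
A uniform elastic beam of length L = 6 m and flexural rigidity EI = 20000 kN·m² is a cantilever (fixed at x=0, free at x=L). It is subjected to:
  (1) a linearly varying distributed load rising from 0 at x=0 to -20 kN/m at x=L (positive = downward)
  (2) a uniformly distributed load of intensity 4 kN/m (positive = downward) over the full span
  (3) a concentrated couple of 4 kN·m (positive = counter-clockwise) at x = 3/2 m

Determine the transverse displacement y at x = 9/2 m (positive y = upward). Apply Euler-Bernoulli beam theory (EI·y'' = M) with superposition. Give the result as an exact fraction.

Load 1 — triangular load w₀=-20 kN/m (0→w₀ over full span):
  y_1 = (w₀Lx³/12-w₀L²x²/6-w₀x⁵/(120L))/EI = ((-20)·6·(9/2)³/12-(-20)·6²·(9/2)²/6-(-20)·(9/2)⁵/(120·6))/20000 = 200961/2560000 m
Load 2 — uniform load w=4 kN/m over full span:
  y_2 = -wx²(x²-4Lx+6L²)/(24EI) = -4·(9/2)²·((9/2)²-4·6·(9/2)+6·6²)/(24·20000) = -13851/640000 m
Load 3 — applied couple M₀=4 kN·m at a=3/2 m (b=L-a=9/2):
  y_3 = M₀a(2x-a)/(2EI)  [x>a] = 4·(3/2)·(2·(9/2)-(3/2))/(2·20000) = 9/8000 m
Superposition: y = Σ y_i = 148437/2560000 m ≈ 0.057983 m

y(9/2) = 148437/2560000 m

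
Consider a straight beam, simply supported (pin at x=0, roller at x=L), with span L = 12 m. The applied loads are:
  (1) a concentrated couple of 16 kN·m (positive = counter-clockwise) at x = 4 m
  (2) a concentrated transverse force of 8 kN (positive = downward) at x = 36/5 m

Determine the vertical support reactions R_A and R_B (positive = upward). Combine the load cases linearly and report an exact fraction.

Load 1 — applied couple M₀=16 kN·m at a=4 m (b=L-a=8):
  R_A = M₀/L = 16/12 = 4/3 kN
  R_B = -M₀/L = -16/12 = -4/3 kN
Load 2 — point force P=8 kN at a=36/5 m (b=L-a=24/5):
  R_A = Pb/L = 8·(24/5)/12 = 16/5 kN
  R_B = Pa/L = 8·(36/5)/12 = 24/5 kN
Superposition: R_A = 68/15 kN, R_B = 52/15 kN

R_A = 68/15 kN, R_B = 52/15 kN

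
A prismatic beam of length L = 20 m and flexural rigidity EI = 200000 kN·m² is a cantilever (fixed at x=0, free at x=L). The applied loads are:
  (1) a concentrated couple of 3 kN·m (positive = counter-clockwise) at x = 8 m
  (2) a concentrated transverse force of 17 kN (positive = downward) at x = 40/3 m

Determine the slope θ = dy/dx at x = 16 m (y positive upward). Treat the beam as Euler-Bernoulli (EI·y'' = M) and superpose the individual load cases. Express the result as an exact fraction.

θ(16) = -1673/225000 rad

Load 1 — applied couple M₀=3 kN·m at a=8 m (b=L-a=12):
  θ_1 = M₀a/EI  [x>a] = 3·8/200000 = 3/25000 rad
Load 2 — point force P=17 kN at a=40/3 m (b=L-a=20/3):
  θ_2 = -Pa²/(2EI)  [x>a] = -17·(40/3)²/(2·200000) = -17/2250 rad
Superposition: θ = Σ θ_i = -1673/225000 rad ≈ -0.007436 rad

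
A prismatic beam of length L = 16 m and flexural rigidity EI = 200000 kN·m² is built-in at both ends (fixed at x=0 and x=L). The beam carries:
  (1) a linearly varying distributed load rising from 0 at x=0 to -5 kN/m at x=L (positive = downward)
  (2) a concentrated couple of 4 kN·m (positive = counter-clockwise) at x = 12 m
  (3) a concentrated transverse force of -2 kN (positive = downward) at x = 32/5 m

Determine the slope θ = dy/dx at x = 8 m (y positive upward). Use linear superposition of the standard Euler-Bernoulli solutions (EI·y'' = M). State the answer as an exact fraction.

Load 1 — triangular load w₀=-5 kN/m (0→w₀ over full span):
  θ_1 = -w₀(2x(L-x)(L-2x)(x+2L)+x²(L-x)²)/(120LEI) = -(-5)·(2·8·(16-8)·(16-2·8)·(8+2·16)+8²·(16-8)²)/(120·16·200000) = 1/18750 rad
Load 2 — applied couple M₀=4 kN·m at a=12 m (b=L-a=4):
  θ_2 = (R_Ax²/2 - M_Ax)/EI  [x≤a] with R_A=9/32, M_A=5/4 = ((9/32)·8²/2 - (5/4)·8)/200000 = -1/200000 rad
Load 3 — point force P=-2 kN at a=32/5 m (b=L-a=48/5):
  θ_3 = Pa²(L-x)(2bL-(3b+a)(L-x))/(2L³EI)  [x>a] = (-2)·(32/5)²·(16-8)·(2·(48/5)·16-(3·(48/5)+(32/5))·(16-8))/(2·16³·200000) = -4/390625 rad
Superposition: θ = Σ θ_i = 2857/75000000 rad ≈ 0.000038 rad

θ(8) = 2857/75000000 rad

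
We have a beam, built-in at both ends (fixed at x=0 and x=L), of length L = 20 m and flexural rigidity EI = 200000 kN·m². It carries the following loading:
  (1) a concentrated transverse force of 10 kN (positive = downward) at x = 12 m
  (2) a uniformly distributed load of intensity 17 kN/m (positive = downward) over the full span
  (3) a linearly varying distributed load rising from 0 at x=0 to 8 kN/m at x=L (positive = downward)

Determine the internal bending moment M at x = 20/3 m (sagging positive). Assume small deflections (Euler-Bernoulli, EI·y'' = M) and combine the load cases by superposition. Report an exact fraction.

M(20/3) = 91828/405 kN·m

Load 1 — point force P=10 kN at a=12 m (b=L-a=8):
  M_1 = Pb²(3a+b)x/L³ - Pab²/L²  [x≤a] = 10·8²·(3·12+8)·(20/3)/20³ - 10·12·8²/20² = 64/15 kN·m
Load 2 — uniform load w=17 kN/m over full span:
  M_2 = wLx/2 - wL²/12 - wx²/2 = 17·20·(20/3)/2 - 17·20²/12 - 17·(20/3)²/2 = 1700/9 kN·m
Load 3 — triangular load w₀=8 kN/m (0→w₀ over full span):
  M_3 = 3w₀Lx/20 - w₀L²/30 - w₀x³/(6L) = 3·8·20·(20/3)/20 - 8·20²/30 - 8·(20/3)³/(6·20) = 2720/81 kN·m
Superposition: M = Σ M_i = 91828/405 kN·m ≈ 226.735802 kN·m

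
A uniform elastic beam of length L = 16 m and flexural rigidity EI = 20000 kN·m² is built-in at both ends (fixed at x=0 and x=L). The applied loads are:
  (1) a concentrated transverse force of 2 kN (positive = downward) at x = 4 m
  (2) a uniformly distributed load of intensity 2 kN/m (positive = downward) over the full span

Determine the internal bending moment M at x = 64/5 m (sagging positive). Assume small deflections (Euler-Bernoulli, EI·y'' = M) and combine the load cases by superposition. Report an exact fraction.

Load 1 — point force P=2 kN at a=4 m (b=L-a=12):
  M_1 = Pa²(a+3b)(L-x)/L³ - Pa²b/L²  [x>a] = 2·4²·(4+3·12)·(16-(64/5))/16³ - 2·4²·12/16² = -1/2 kN·m
Load 2 — uniform load w=2 kN/m over full span:
  M_2 = wLx/2 - wL²/12 - wx²/2 = 2·16·(64/5)/2 - 2·16²/12 - 2·(64/5)²/2 = -128/75 kN·m
Superposition: M = Σ M_i = -331/150 kN·m ≈ -2.206667 kN·m

M(64/5) = -331/150 kN·m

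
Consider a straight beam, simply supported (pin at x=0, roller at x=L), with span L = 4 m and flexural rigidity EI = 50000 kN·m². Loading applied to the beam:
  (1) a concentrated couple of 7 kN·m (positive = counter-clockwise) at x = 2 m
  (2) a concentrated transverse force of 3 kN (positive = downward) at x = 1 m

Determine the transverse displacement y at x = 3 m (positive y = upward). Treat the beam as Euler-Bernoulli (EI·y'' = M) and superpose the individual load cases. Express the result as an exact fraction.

y(3) = -7/400000 m

Load 1 — applied couple M₀=7 kN·m at a=2 m (b=L-a=2):
  y_1 = (M₀x³/(6L)-M₀(x-a)²/2+C₁x)/EI  [x>a] with C₁=M₀(3b²-L²)/(6L)=-7/6 = (7·3³/(6·4)-7·(3-2)²/2+(-7/6)·3)/50000 = 7/400000 m
Load 2 — point force P=3 kN at a=1 m (b=L-a=3):
  y_2 = -Pa(L-x)(2Lx-a²-x²)/(6LEI)  [x>a] = -3·1·(4-3)·(2·4·3-1²-3²)/(6·4·50000) = -7/200000 m
Superposition: y = Σ y_i = -7/400000 m ≈ -0.000017 m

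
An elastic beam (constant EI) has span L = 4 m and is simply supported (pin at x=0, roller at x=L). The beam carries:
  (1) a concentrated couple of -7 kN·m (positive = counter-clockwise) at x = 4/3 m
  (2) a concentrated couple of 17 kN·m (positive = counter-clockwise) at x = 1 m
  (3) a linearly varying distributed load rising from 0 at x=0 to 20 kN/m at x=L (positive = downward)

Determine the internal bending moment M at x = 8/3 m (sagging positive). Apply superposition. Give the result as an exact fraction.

M(8/3) = 1330/81 kN·m

Load 1 — applied couple M₀=-7 kN·m at a=4/3 m (b=L-a=8/3):
  M_1 = M₀x/L - M₀  [x>a] = (-7)·(8/3)/4 - (-7) = 7/3 kN·m
Load 2 — applied couple M₀=17 kN·m at a=1 m (b=L-a=3):
  M_2 = M₀x/L - M₀  [x>a] = 17·(8/3)/4 - 17 = -17/3 kN·m
Load 3 — triangular load w₀=20 kN/m (0→w₀ over full span):
  M_3 = w₀Lx/6 - w₀x³/(6L) = 20·4·(8/3)/6 - 20·(8/3)³/(6·4) = 1600/81 kN·m
Superposition: M = Σ M_i = 1330/81 kN·m ≈ 16.419753 kN·m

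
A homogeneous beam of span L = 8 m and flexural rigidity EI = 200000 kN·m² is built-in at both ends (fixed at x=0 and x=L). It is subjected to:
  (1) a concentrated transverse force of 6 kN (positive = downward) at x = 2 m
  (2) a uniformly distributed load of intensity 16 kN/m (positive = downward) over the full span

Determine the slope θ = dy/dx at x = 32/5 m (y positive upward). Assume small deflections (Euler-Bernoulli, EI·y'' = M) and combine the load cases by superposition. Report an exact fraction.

Load 1 — point force P=6 kN at a=2 m (b=L-a=6):
  θ_1 = Pa²(L-x)(2bL-(3b+a)(L-x))/(2L³EI)  [x>a] = 6·2²·(8-(32/5))·(2·6·8-(3·6+2)·(8-(32/5)))/(2·8³·200000) = 3/250000 rad
Load 2 — uniform load w=16 kN/m over full span:
  θ_2 = -wx(L-x)(L-2x)/(12EI) = -16·(32/5)·(8-(32/5))·(8-2·(32/5))/(12·200000) = 128/390625 rad
Superposition: θ = Σ θ_i = 2123/6250000 rad ≈ 0.000340 rad

θ(32/5) = 2123/6250000 rad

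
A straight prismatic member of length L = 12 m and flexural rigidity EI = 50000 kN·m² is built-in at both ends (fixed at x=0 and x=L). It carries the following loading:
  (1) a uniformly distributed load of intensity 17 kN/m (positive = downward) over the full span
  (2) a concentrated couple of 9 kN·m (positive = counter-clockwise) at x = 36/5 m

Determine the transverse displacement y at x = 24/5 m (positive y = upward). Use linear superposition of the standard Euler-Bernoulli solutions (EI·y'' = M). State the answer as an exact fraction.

y(24/5) = -167832/9765625 m

Load 1 — uniform load w=17 kN/m over full span:
  y_1 = -wx²(L-x)²/(24EI) = -17·(24/5)²·(12-(24/5))²/(24·50000) = -33048/1953125 m
Load 2 — applied couple M₀=9 kN·m at a=36/5 m (b=L-a=24/5):
  y_2 = (R_Ax³/6 - M_Ax²/2)/EI  [x≤a] with R_A=27/25, M_A=72/25 = ((27/25)·(24/5)³/6 - (72/25)·(24/5)²/2)/50000 = -2592/9765625 m
Superposition: y = Σ y_i = -167832/9765625 m ≈ -0.017186 m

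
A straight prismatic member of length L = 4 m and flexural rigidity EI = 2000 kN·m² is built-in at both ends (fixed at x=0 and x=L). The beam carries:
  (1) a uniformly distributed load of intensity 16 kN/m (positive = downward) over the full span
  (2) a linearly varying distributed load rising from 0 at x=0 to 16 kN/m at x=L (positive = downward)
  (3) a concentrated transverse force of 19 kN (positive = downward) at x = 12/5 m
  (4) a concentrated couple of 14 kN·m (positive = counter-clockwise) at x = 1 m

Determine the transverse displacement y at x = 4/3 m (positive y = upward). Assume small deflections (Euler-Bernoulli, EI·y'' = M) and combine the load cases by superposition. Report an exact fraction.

y(4/3) = -298277/45562500 m

Load 1 — uniform load w=16 kN/m over full span:
  y_1 = -wx²(L-x)²/(24EI) = -16·(4/3)²·(4-(4/3))²/(24·2000) = -128/30375 m
Load 2 — triangular load w₀=16 kN/m (0→w₀ over full span):
  y_2 = -w₀x²(L-x)²(x+2L)/(120LEI) = -16·(4/3)²·(4-(4/3))²·((4/3)+2·4)/(120·4·2000) = -896/455625 m
Load 3 — point force P=19 kN at a=12/5 m (b=L-a=8/5):
  y_3 = -Pb²x²(3aL-(3a+b)x)/(6L³EI)  [x≤a] = -19·(8/5)²·(4/3)²·(3·(12/5)·4-(3·(12/5)+(8/5))·(4/3))/(6·4³·2000) = -2432/1265625 m
Load 4 — applied couple M₀=14 kN·m at a=1 m (b=L-a=3):
  y_4 = (R_Ax³/6 - M_Ax²/2 - M₀(x-a)²/2)/EI  [x>a] with R_A=63/16, M_A=-21/8 = ((63/16)·(4/3)³/6 - (-21/8)·(4/3)²/2 - 14·((4/3)-1)²/2)/2000 = 7/4500 m
Superposition: y = Σ y_i = -298277/45562500 m ≈ -0.006547 m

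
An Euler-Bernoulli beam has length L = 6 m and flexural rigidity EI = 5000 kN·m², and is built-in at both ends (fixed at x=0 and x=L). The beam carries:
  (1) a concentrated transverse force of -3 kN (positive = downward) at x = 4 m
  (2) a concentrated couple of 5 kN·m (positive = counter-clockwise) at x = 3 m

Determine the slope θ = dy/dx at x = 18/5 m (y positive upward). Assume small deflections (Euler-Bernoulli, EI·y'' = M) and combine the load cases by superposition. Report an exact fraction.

θ(18/5) = 9/125000 rad

Load 1 — point force P=-3 kN at a=4 m (b=L-a=2):
  θ_1 = -Pb²x(2aL-(3a+b)x)/(2L³EI)  [x≤a] = -(-3)·2²·(18/5)·(2·4·6-(3·4+2)·(18/5))/(2·6³·5000) = -3/62500 rad
Load 2 — applied couple M₀=5 kN·m at a=3 m (b=L-a=3):
  θ_2 = (R_Ax²/2 - M_Ax - M₀(x-a))/EI  [x>a] with R_A=5/4, M_A=5/4 = ((5/4)·(18/5)²/2 - (5/4)·(18/5) - 5·((18/5)-3))/5000 = 3/25000 rad
Superposition: θ = Σ θ_i = 9/125000 rad ≈ 0.000072 rad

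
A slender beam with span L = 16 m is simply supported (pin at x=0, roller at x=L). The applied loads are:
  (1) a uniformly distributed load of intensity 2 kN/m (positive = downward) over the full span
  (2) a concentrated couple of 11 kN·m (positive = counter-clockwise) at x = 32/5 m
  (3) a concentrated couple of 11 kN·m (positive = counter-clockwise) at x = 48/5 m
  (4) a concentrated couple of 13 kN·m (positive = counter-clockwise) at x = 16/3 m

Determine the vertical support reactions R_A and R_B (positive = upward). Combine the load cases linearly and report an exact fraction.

Load 1 — uniform load w=2 kN/m over full span:
  R_A = wL/2 = 2·16/2 = 16 kN
  R_B = wL/2 = 2·16/2 = 16 kN
Load 2 — applied couple M₀=11 kN·m at a=32/5 m (b=L-a=48/5):
  R_A = M₀/L = 11/16 kN
  R_B = -M₀/L = -11/16 kN
Load 3 — applied couple M₀=11 kN·m at a=48/5 m (b=L-a=32/5):
  R_A = M₀/L = 11/16 kN
  R_B = -M₀/L = -11/16 kN
Load 4 — applied couple M₀=13 kN·m at a=16/3 m (b=L-a=32/3):
  R_A = M₀/L = 13/16 kN
  R_B = -M₀/L = -13/16 kN
Superposition: R_A = 291/16 kN, R_B = 221/16 kN

R_A = 291/16 kN, R_B = 221/16 kN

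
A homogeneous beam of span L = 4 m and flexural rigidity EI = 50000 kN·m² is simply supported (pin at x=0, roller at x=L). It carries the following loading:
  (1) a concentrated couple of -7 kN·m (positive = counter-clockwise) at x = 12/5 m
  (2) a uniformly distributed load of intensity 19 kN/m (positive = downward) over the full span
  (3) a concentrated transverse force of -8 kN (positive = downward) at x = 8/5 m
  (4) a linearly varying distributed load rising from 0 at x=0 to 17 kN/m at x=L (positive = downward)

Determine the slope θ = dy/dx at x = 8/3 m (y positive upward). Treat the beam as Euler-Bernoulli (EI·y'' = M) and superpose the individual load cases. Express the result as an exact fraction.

Load 1 — applied couple M₀=-7 kN·m at a=12/5 m (b=L-a=8/5):
  θ_1 = (M₀x²/(2L)-M₀(x-a)+C₁)/EI  [x>a] with C₁=M₀(3b²-L²)/(6L)=182/75 = ((-7)·(8/3)²/(2·4)-(-7)·((8/3)-(12/5))+(182/75))/50000 = -217/5625000 rad
Load 2 — uniform load w=19 kN/m over full span:
  θ_2 = -w(L³-6Lx²+4x³)/(24EI) = -19·(4³-6·4·(8/3)²+4·(8/3)³)/(24·50000) = 247/506250 rad
Load 3 — point force P=-8 kN at a=8/5 m (b=L-a=12/5):
  θ_3 = -Pa(2L²-6Lx+3x²+a²)/(6LEI)  [x>a] = -(-8)·(8/5)·(2·4²-6·4·(8/3)+3·(8/3)²+(8/5)²)/(6·4·50000) = -304/3515625 rad
Load 4 — triangular load w₀=17 kN/m (0→w₀ over full span):
  θ_4 = -w₀(7L⁴-30L²x²+15x⁴)/(360LEI) = -17·(7·4⁴-30·4²·(8/3)²+15·(8/3)⁴)/(360·4·50000) = 1547/7593750 rad
Superposition: θ = Σ θ_i = 430241/759375000 rad ≈ 0.000567 rad

θ(8/3) = 430241/759375000 rad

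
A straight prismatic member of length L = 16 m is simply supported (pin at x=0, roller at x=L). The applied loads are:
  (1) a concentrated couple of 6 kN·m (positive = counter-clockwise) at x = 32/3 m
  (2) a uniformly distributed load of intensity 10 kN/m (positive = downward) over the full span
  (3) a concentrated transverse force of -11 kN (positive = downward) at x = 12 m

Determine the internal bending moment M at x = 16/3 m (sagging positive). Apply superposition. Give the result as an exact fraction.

Load 1 — applied couple M₀=6 kN·m at a=32/3 m (b=L-a=16/3):
  M_1 = M₀x/L  [x≤a] = 6·(16/3)/16 = 2 kN·m
Load 2 — uniform load w=10 kN/m over full span:
  M_2 = wx(L-x)/2 = 10·(16/3)·(16-(16/3))/2 = 2560/9 kN·m
Load 3 — point force P=-11 kN at a=12 m (b=L-a=4):
  M_3 = Pbx/L  [x≤a] = (-11)·4·(16/3)/16 = -44/3 kN·m
Superposition: M = Σ M_i = 2446/9 kN·m ≈ 271.777778 kN·m

M(16/3) = 2446/9 kN·m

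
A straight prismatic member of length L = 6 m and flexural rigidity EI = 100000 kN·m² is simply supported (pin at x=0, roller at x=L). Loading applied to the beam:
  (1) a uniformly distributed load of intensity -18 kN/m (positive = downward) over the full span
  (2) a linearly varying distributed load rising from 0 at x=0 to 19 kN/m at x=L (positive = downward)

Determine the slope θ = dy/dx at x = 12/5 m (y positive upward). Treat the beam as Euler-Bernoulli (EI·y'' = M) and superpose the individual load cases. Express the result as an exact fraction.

θ(12/5) = 11559/62500000 rad

Load 1 — uniform load w=-18 kN/m over full span:
  θ_1 = -w(L³-6Lx²+4x³)/(24EI) = -(-18)·(6³-6·6·(12/5)²+4·(12/5)³)/(24·100000) = 2997/6250000 rad
Load 2 — triangular load w₀=19 kN/m (0→w₀ over full span):
  θ_2 = -w₀(7L⁴-30L²x²+15x⁴)/(360LEI) = -19·(7·6⁴-30·6²·(12/5)²+15·(12/5)⁴)/(360·6·100000) = -18411/62500000 rad
Superposition: θ = Σ θ_i = 11559/62500000 rad ≈ 0.000185 rad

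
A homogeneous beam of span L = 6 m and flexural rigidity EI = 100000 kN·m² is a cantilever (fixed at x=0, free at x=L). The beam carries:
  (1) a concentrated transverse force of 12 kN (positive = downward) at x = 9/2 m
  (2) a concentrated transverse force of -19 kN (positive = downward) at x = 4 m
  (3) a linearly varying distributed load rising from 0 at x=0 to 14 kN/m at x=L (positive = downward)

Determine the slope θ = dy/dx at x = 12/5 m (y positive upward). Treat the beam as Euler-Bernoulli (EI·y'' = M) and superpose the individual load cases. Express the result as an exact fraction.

Load 1 — point force P=12 kN at a=9/2 m (b=L-a=3/2):
  θ_1 = -Px(2a-x)/(2EI)  [x≤a] = -12·(12/5)·(2·(9/2)-(12/5))/(2·100000) = -297/312500 rad
Load 2 — point force P=-19 kN at a=4 m (b=L-a=2):
  θ_2 = -Px(2a-x)/(2EI)  [x≤a] = -(-19)·(12/5)·(2·4-(12/5))/(2·100000) = 399/312500 rad
Load 3 — triangular load w₀=14 kN/m (0→w₀ over full span):
  θ_3 = (w₀Lx²/4-w₀L²x/3-w₀x⁴/(24L))/EI = (14·6·(12/5)²/4-14·6²·(12/5)/3-14·(12/5)⁴/(24·6))/100000 = -11151/3906250 rad
Superposition: θ = Σ θ_i = -4938/1953125 rad ≈ -0.002528 rad

θ(12/5) = -4938/1953125 rad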